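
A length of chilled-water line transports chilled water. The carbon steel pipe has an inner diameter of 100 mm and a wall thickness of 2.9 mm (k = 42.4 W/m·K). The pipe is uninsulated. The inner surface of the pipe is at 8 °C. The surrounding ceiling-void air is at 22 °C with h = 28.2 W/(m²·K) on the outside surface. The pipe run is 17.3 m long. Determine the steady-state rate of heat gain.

Per-layer cylindrical resistances, series-summed:
R_carbon steel pipe wall = ln(52.9/50)/(2π×42.4×17.3) = 1.223×10^-5 K/W
R_outer film = 1/(h_o·2πr_oL) = 1/(28.2×2π×0.0529×17.3) = 0.006167 K/W
R_total = 0.006179 K/W
Q = ΔT/R_total = 14/0.006179

Q ≈ 2270 W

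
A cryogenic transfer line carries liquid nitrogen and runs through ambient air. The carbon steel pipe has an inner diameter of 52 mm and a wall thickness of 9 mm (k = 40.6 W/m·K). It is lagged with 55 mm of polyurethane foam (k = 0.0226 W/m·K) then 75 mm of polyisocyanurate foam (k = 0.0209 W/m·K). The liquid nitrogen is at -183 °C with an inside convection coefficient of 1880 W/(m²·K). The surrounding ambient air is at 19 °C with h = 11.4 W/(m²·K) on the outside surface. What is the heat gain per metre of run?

q′ ≈ 17.8 W/m

Cylindrical conduction, so R = ln(r₂/r₁)/(2πkL) per layer, in series:
R_inner film = 1/(h_i·2πr₁L) = 1/(1880×2π×0.026×1) = 0.003256 K/W
R_carbon steel pipe wall = ln(35/26)/(2π×40.6×1) = 0.001165 K/W
R_polyurethane foam = ln(90/35)/(2π×0.0226×1) = 6.651 K/W
R_polyisocyanurate foam = ln(165/90)/(2π×0.0209×1) = 4.616 K/W
R_outer film = 1/(h_o·2πr_oL) = 1/(11.4×2π×0.165×1) = 0.08461 K/W
R_total = 11.36 K/W
Q = ΔT/R_total = 202/11.36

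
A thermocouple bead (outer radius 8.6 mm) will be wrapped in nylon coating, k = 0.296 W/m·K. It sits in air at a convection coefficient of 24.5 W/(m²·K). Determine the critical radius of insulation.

For a sphere r_cr = 2k/h = 2×0.296/24.5
r_cr = 24.2 mm; since the bare radius (8.6 mm) is below r_cr, adding a thin layer of insulation will *increase* heat loss.

r_cr ≈ 24.2 mm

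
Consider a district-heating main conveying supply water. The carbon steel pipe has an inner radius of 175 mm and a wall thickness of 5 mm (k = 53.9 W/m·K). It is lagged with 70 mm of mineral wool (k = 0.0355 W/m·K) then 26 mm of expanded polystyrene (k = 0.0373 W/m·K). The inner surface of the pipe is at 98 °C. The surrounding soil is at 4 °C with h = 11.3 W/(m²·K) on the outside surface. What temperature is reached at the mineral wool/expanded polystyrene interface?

Per-layer cylindrical resistances, series-summed:
R_carbon steel pipe wall = ln(180/175)/(2π×53.9×1) = 8.318×10^-5 K/W
R_mineral wool = ln(250/180)/(2π×0.0355×1) = 1.473 K/W
R_expanded polystyrene = ln(276/250)/(2π×0.0373×1) = 0.4222 K/W
R_outer film = 1/(h_o·2πr_oL) = 1/(11.3×2π×0.276×1) = 0.05103 K/W
R_total = 1.946 K/W
Q = ΔT/R_total = 94/1.946
Q = 48.3 W/m
T_interface = T_inner − Q·ΣR(inner→interface) = 98 − 48.3×1.473

T ≈ 26.9 °C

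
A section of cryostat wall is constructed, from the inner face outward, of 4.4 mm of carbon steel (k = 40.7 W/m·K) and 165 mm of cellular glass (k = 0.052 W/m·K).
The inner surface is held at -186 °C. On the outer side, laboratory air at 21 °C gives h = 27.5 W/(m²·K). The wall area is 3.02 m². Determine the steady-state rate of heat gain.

Q ≈ 195 W

Thermal resistances in series:
R_carbon steel = L/(kA) = 0.0044/(40.7×3.02) = 3.58×10^-5 K/W
R_cellular glass = L/(kA) = 0.165/(0.052×3.02) = 1.051 K/W
R_outer film = 1/(h_o·A) = 1/(27.5×3.02) = 0.01204 K/W
R_total = 1.063 K/W
Q = ΔT / R_total = 207 / 1.063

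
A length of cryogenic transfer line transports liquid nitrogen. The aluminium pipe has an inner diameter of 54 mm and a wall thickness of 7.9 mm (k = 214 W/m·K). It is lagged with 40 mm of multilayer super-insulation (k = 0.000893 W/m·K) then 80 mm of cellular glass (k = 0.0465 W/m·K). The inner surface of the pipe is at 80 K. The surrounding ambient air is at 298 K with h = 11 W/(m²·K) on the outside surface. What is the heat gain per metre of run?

Cylindrical conduction, so R = ln(r₂/r₁)/(2πkL) per layer, in series:
R_aluminium pipe wall = ln(34.9/27)/(2π×214×1) = 1.909×10^-4 K/W
R_multilayer super-insulation = ln(74.9/34.9)/(2π×0.000893×1) = 136.1 K/W
R_cellular glass = ln(154.9/74.9)/(2π×0.0465×1) = 2.487 K/W
R_outer film = 1/(h_o·2πr_oL) = 1/(11×2π×0.1549×1) = 0.09341 K/W
R_total = 138.7 K/W
Q = ΔT/R_total = 218/138.7

q′ ≈ 1.57 W/m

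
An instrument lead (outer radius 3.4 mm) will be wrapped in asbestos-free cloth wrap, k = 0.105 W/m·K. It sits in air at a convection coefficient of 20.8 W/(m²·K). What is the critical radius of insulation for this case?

r_cr ≈ 5.05 mm

For a cylinder r_cr = k/h = 0.105/20.8
r_cr = 5.05 mm; since the bare radius (3.4 mm) is below r_cr, adding a thin layer of insulation will *increase* heat loss.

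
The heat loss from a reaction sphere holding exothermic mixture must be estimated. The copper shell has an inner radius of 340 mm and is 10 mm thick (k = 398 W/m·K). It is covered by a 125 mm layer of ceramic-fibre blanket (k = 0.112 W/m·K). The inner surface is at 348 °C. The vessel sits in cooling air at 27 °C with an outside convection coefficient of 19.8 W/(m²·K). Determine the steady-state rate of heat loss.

Q ≈ 581 W

For a spherical shell R = (1/r₁ − 1/r₂)/(4πk); film R = 1/(h·4πr²). In series:
R_copper shell = (1/0.34 − 1/0.35)/(4π×398) = 1.68×10^-5 K/W
R_ceramic-fibre blanket = (1/0.35 − 1/0.475)/(4π×0.112) = 0.5342 K/W
R_outer film = 1/(h·4πr_o²) = 1/(19.8×4π×0.475²) = 0.01781 K/W
R_total = 0.5521 K/W
Q = ΔT/R_total = 321/0.5521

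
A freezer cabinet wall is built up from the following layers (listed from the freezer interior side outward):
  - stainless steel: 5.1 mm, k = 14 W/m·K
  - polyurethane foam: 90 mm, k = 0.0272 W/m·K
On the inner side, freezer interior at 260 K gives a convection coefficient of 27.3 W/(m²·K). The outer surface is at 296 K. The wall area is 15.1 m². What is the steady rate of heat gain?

Q ≈ 162 W

Model the wall as resistances in series:
R_inner film = 1/(h_i·A) = 1/(27.3×15.1) = 0.002426 K/W
R_stainless steel = L/(kA) = 0.0051/(14×15.1) = 2.412×10^-5 K/W
R_polyurethane foam = L/(kA) = 0.09/(0.0272×15.1) = 0.2191 K/W
R_total = 0.2216 K/W
Q = ΔT / R_total = 36 / 0.2216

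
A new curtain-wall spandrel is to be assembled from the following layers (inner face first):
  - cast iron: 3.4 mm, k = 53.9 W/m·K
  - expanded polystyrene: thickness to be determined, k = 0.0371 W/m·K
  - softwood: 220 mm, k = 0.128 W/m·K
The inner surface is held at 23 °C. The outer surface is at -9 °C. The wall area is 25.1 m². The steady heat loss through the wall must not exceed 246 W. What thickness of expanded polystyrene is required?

L ≈ 57.4 mm

Using the resistance-network approach (series):
R_cast iron = L/(kA) = 0.0034/(53.9×25.1) = 2.513×10^-6 K/W
R_softwood = L/(kA) = 0.22/(0.128×25.1) = 0.06848 K/W
Sum of the known resistances R_other = 0.06848 K/W
Required total resistance R_tot = ΔT/Q_allow = 32/246 = 0.1301 K/W
R_expanded polystyrene = R_tot − R_other = 0.0616 K/W
L = R·k·A = 0.0616×0.0371×25.1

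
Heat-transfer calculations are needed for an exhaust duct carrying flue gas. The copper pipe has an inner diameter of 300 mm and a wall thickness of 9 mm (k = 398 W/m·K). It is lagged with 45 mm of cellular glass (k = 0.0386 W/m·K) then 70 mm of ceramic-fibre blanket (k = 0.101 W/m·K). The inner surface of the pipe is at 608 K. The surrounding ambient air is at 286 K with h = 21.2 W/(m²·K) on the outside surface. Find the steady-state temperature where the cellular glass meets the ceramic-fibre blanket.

Cylindrical conduction, so R = ln(r₂/r₁)/(2πkL) per layer, in series:
R_copper pipe wall = ln(159/150)/(2π×398×1) = 2.33×10^-5 K/W
R_cellular glass = ln(204/159)/(2π×0.0386×1) = 1.028 K/W
R_ceramic-fibre blanket = ln(274/204)/(2π×0.101×1) = 0.4649 K/W
R_outer film = 1/(h_o·2πr_oL) = 1/(21.2×2π×0.274×1) = 0.0274 K/W
R_total = 1.52 K/W
Q = ΔT/R_total = 322/1.52
Q = 212 W/m
T_interface = T_inner − Q·ΣR(inner→interface) = 608 − 212×1.028

T ≈ 390 K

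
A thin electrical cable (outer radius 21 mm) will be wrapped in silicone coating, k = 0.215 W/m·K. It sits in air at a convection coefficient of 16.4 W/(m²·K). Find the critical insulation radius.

r_cr ≈ 13.1 mm

For a cylinder r_cr = k/h = 0.215/16.4
r_cr = 13.1 mm; since the bare radius (21 mm) is above r_cr, any added insulation will reduce heat loss.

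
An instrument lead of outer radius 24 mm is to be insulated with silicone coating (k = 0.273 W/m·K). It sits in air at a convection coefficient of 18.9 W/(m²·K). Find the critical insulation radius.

For a cylinder r_cr = k/h = 0.273/18.9
r_cr = 14.4 mm; since the bare radius (24 mm) is above r_cr, any added insulation will reduce heat loss.

r_cr ≈ 14.4 mm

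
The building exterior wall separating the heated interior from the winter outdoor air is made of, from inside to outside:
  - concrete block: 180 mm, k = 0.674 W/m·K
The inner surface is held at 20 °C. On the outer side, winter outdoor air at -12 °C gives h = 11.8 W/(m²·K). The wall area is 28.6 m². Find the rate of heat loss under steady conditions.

Q ≈ 2600 W

Thermal resistances in series:
R_concrete block = L/(kA) = 0.18/(0.674×28.6) = 0.009338 K/W
R_outer film = 1/(h_o·A) = 1/(11.8×28.6) = 0.002963 K/W
R_total = 0.0123 K/W
Q = ΔT / R_total = 32 / 0.0123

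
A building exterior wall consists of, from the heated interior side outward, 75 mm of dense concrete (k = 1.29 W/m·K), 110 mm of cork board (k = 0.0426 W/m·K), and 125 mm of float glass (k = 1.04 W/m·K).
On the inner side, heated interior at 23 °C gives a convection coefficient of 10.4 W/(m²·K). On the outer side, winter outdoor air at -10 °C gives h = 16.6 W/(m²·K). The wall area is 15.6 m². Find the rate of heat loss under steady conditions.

Thermal resistances in series:
R_inner film = 1/(h_i·A) = 1/(10.4×15.6) = 0.006164 K/W
R_dense concrete = L/(kA) = 0.075/(1.29×15.6) = 0.003727 K/W
R_cork board = L/(kA) = 0.11/(0.0426×15.6) = 0.1655 K/W
R_float glass = L/(kA) = 0.125/(1.04×15.6) = 0.007705 K/W
R_outer film = 1/(h_o·A) = 1/(16.6×15.6) = 0.003862 K/W
R_total = 0.187 K/W
Q = ΔT / R_total = 33 / 0.187

Q ≈ 176 W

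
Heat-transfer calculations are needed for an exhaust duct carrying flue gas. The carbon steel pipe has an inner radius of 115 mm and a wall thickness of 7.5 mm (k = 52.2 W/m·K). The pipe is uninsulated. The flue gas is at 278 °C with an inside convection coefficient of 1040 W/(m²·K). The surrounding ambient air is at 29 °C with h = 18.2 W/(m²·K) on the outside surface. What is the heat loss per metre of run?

q′ ≈ 3420 W/m

Treating each annulus and film as a series resistance:
R_inner film = 1/(h_i·2πr₁L) = 1/(1040×2π×0.115×1) = 0.001331 K/W
R_carbon steel pipe wall = ln(122.5/115)/(2π×52.2×1) = 1.926×10^-4 K/W
R_outer film = 1/(h_o·2πr_oL) = 1/(18.2×2π×0.1225×1) = 0.07139 K/W
R_total = 0.07291 K/W
Q = ΔT/R_total = 249/0.07291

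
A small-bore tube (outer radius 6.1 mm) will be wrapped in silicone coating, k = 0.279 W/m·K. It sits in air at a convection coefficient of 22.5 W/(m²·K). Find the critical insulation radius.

For a cylinder r_cr = k/h = 0.279/22.5
r_cr = 12.4 mm; since the bare radius (6.1 mm) is below r_cr, adding a thin layer of insulation will *increase* heat loss.

r_cr ≈ 12.4 mm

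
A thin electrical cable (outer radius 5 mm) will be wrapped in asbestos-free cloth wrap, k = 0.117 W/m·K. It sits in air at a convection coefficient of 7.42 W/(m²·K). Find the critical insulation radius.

For a cylinder r_cr = k/h = 0.117/7.42
r_cr = 15.8 mm; since the bare radius (5 mm) is below r_cr, adding a thin layer of insulation will *increase* heat loss.

r_cr ≈ 15.8 mm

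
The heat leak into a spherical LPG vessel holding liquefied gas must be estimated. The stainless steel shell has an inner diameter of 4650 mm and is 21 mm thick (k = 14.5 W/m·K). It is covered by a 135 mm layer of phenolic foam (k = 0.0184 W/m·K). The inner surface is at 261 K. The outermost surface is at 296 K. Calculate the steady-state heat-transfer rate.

Each spherical layer contributes R = (1/r_i − 1/r_o)/(4πk):
R_stainless steel shell = (1/2.325 − 1/2.346)/(4π×14.5) = 2.113×10^-5 K/W
R_phenolic foam = (1/2.346 − 1/2.481)/(4π×0.0184) = 0.1003 K/W
R_total = 0.1003 K/W
Q = ΔT/R_total = 35/0.1003

Q ≈ 349 W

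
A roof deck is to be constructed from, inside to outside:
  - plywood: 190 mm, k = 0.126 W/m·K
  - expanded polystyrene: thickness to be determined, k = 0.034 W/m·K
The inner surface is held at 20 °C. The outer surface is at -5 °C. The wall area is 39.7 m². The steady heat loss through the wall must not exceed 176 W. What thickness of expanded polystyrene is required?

L ≈ 140 mm

Treating each layer as a thermal resistance in series:
R_plywood = L/(kA) = 0.19/(0.126×39.7) = 0.03798 K/W
Sum of the known resistances R_other = 0.03798 K/W
Required total resistance R_tot = ΔT/Q_allow = 25/176 = 0.142 K/W
R_expanded polystyrene = R_tot − R_other = 0.1041 K/W
L = R·k·A = 0.1041×0.034×39.7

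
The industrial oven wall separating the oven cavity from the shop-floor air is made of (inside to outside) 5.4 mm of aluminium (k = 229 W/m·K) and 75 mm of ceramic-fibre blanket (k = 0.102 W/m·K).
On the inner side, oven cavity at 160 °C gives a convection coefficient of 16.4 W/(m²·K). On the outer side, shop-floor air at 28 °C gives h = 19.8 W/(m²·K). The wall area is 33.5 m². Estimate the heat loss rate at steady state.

Q ≈ 5220 W

Series thermal resistances:
R_inner film = 1/(h_i·A) = 1/(16.4×33.5) = 0.00182 K/W
R_aluminium = L/(kA) = 0.0054/(229×33.5) = 7.039×10^-7 K/W
R_ceramic-fibre blanket = L/(kA) = 0.075/(0.102×33.5) = 0.02195 K/W
R_outer film = 1/(h_o·A) = 1/(19.8×33.5) = 0.001508 K/W
R_total = 0.02528 K/W
Q = ΔT / R_total = 132 / 0.02528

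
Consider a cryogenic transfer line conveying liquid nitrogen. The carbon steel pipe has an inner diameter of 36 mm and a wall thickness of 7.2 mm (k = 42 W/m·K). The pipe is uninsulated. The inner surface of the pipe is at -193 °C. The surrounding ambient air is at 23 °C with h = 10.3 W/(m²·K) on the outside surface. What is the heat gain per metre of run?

Per-layer cylindrical resistances, series-summed:
R_carbon steel pipe wall = ln(25.2/18)/(2π×42×1) = 0.001275 K/W
R_outer film = 1/(h_o·2πr_oL) = 1/(10.3×2π×0.0252×1) = 0.6132 K/W
R_total = 0.6144 K/W
Q = ΔT/R_total = 216/0.6144

q′ ≈ 352 W/m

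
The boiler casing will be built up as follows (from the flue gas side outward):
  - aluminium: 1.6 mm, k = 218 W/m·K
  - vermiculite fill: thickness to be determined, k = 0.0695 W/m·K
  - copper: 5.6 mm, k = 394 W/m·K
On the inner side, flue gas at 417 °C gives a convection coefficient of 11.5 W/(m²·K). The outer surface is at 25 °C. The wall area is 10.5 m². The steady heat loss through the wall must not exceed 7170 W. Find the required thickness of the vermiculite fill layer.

L ≈ 33.9 mm

Using the resistance-network approach (series):
R_inner film = 1/(h_i·A) = 1/(11.5×10.5) = 0.008282 K/W
R_aluminium = L/(kA) = 0.0016/(218×10.5) = 6.99×10^-7 K/W
R_copper = L/(kA) = 0.0056/(394×10.5) = 1.354×10^-6 K/W
Sum of the known resistances R_other = 0.008284 K/W
Required total resistance R_tot = ΔT/Q_allow = 392/7170 = 0.05467 K/W
R_vermiculite fill = R_tot − R_other = 0.04639 K/W
L = R·k·A = 0.04639×0.0695×10.5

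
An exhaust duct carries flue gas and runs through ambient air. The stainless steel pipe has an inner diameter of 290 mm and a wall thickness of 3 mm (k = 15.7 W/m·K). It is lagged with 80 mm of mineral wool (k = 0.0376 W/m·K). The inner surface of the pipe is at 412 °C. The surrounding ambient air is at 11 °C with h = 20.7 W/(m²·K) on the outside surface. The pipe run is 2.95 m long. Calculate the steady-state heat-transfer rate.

Q ≈ 635 W

Per-layer cylindrical resistances, series-summed:
R_stainless steel pipe wall = ln(148/145)/(2π×15.7×2.95) = 7.037×10^-5 K/W
R_mineral wool = ln(228/148)/(2π×0.0376×2.95) = 0.6201 K/W
R_outer film = 1/(h_o·2πr_oL) = 1/(20.7×2π×0.228×2.95) = 0.01143 K/W
R_total = 0.6316 K/W
Q = ΔT/R_total = 401/0.6316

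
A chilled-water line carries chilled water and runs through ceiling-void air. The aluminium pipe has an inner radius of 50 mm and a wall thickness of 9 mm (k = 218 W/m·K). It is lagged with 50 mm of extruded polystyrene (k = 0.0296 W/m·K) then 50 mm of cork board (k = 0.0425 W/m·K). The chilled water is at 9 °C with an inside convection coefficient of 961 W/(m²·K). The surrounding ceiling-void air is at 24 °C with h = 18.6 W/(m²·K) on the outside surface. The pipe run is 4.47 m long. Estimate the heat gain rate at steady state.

Q ≈ 14.1 W

Per-layer cylindrical resistances, series-summed:
R_inner film = 1/(h_i·2πr₁L) = 1/(961×2π×0.05×4.47) = 7.41×10^-4 K/W
R_aluminium pipe wall = ln(59/50)/(2π×218×4.47) = 2.703×10^-5 K/W
R_extruded polystyrene = ln(109/59)/(2π×0.0296×4.47) = 0.7383 K/W
R_cork board = ln(159/109)/(2π×0.0425×4.47) = 0.3163 K/W
R_outer film = 1/(h_o·2πr_oL) = 1/(18.6×2π×0.159×4.47) = 0.01204 K/W
R_total = 1.067 K/W
Q = ΔT/R_total = 15/1.067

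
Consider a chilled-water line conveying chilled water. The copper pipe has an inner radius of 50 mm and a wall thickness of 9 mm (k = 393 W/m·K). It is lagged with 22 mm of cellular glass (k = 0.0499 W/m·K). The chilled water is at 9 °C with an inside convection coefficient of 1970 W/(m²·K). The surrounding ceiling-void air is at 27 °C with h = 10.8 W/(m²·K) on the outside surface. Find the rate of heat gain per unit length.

q′ ≈ 15.1 W/m

For a radial system each layer contributes R = ln(r_out/r_in)/(2πkL); films add R = 1/(hA).
R_inner film = 1/(h_i·2πr₁L) = 1/(1970×2π×0.05×1) = 0.001616 K/W
R_copper pipe wall = ln(59/50)/(2π×393×1) = 6.703×10^-5 K/W
R_cellular glass = ln(81/59)/(2π×0.0499×1) = 1.011 K/W
R_outer film = 1/(h_o·2πr_oL) = 1/(10.8×2π×0.081×1) = 0.1819 K/W
R_total = 1.194 K/W
Q = ΔT/R_total = 18/1.194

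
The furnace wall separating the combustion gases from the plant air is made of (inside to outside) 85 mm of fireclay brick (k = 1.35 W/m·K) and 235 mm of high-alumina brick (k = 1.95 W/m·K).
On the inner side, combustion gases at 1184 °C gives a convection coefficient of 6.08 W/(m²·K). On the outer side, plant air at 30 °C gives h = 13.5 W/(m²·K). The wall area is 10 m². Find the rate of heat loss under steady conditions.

Using the resistance-network approach (series):
R_inner film = 1/(h_i·A) = 1/(6.08×10) = 0.01645 K/W
R_fireclay brick = L/(kA) = 0.085/(1.35×10) = 0.006296 K/W
R_high-alumina brick = L/(kA) = 0.235/(1.95×10) = 0.01205 K/W
R_outer film = 1/(h_o·A) = 1/(13.5×10) = 0.007407 K/W
R_total = 0.0422 K/W
Q = ΔT / R_total = 1154 / 0.0422

Q ≈ 27300 W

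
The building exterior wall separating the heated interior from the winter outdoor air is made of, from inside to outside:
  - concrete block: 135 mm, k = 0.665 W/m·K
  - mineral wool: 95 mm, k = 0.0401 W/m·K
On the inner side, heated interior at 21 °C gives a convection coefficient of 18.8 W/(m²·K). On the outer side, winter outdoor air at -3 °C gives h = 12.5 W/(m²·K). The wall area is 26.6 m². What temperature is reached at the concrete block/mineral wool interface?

T ≈ 18.7 °C

Using the resistance-network approach (series):
R_inner film = 1/(h_i·A) = 1/(18.8×26.6) = 0.002 K/W
R_concrete block = L/(kA) = 0.135/(0.665×26.6) = 0.007632 K/W
R_mineral wool = L/(kA) = 0.095/(0.0401×26.6) = 0.08906 K/W
R_outer film = 1/(h_o·A) = 1/(12.5×26.6) = 0.003008 K/W
R_total = 0.1017 K/W;  Q = ΔT/R_total = 24/0.1017 = 236 W
T_interface = T_inner − Q·ΣR(inner→interface) = 21 − 236×0.009632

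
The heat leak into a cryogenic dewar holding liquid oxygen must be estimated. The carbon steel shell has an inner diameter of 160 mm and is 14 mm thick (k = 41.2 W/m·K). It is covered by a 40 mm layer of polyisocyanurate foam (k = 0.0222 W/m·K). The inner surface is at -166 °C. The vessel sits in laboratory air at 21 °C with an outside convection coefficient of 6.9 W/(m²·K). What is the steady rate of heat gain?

Q ≈ 15.5 W

Spherical conduction: R = (1/r_in − 1/r_out)/(4πk) per layer; series-sum.
R_carbon steel shell = (1/0.08 − 1/0.094)/(4π×41.2) = 0.003596 K/W
R_polyisocyanurate foam = (1/0.094 − 1/0.134)/(4π×0.0222) = 11.38 K/W
R_outer film = 1/(h·4πr_o²) = 1/(6.9×4π×0.134²) = 0.6423 K/W
R_total = 12.03 K/W
Q = ΔT/R_total = 187/12.03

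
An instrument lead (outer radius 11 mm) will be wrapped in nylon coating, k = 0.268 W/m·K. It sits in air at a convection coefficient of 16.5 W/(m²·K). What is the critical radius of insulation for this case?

r_cr ≈ 16.2 mm

For a cylinder r_cr = k/h = 0.268/16.5
r_cr = 16.2 mm; since the bare radius (11 mm) is below r_cr, adding a thin layer of insulation will *increase* heat loss.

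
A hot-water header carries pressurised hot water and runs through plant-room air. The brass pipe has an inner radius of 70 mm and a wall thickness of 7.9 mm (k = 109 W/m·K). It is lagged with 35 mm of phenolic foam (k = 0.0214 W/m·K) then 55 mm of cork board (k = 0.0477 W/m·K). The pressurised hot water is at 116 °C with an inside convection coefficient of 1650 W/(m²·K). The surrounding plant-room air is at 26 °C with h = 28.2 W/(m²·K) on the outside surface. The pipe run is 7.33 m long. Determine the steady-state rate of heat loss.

Cylindrical conduction, so R = ln(r₂/r₁)/(2πkL) per layer, in series:
R_inner film = 1/(h_i·2πr₁L) = 1/(1650×2π×0.07×7.33) = 1.88×10^-4 K/W
R_brass pipe wall = ln(77.9/70)/(2π×109×7.33) = 2.13×10^-5 K/W
R_phenolic foam = ln(112.9/77.9)/(2π×0.0214×7.33) = 0.3765 K/W
R_cork board = ln(167.9/112.9)/(2π×0.0477×7.33) = 0.1807 K/W
R_outer film = 1/(h_o·2πr_oL) = 1/(28.2×2π×0.1679×7.33) = 0.004586 K/W
R_total = 0.5619 K/W
Q = ΔT/R_total = 90/0.5619

Q ≈ 160 W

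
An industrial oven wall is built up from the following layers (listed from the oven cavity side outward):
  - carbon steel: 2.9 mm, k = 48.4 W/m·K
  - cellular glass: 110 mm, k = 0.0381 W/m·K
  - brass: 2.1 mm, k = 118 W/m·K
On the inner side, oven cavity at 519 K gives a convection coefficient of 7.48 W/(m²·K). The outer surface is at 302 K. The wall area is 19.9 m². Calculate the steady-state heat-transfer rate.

Thermal resistances in series:
R_inner film = 1/(h_i·A) = 1/(7.48×19.9) = 0.006718 K/W
R_carbon steel = L/(kA) = 0.0029/(48.4×19.9) = 3.011×10^-6 K/W
R_cellular glass = L/(kA) = 0.11/(0.0381×19.9) = 0.1451 K/W
R_brass = L/(kA) = 0.0021/(118×19.9) = 8.943×10^-7 K/W
R_total = 0.1518 K/W
Q = ΔT / R_total = 217 / 0.1518

Q ≈ 1430 W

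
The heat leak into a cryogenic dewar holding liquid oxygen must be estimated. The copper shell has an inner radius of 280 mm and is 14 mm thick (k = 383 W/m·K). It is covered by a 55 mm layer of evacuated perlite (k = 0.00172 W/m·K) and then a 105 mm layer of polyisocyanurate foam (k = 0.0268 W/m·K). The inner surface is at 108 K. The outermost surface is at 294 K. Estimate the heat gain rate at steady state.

Spherical conduction: R = (1/r_in − 1/r_out)/(4πk) per layer; series-sum.
R_copper shell = (1/0.28 − 1/0.294)/(4π×383) = 3.534×10^-5 K/W
R_evacuated perlite = (1/0.294 − 1/0.349)/(4π×0.00172) = 24.8 K/W
R_polyisocyanurate foam = (1/0.349 − 1/0.454)/(4π×0.0268) = 1.968 K/W
R_total = 26.77 K/W
Q = ΔT/R_total = 186/26.77

Q ≈ 6.95 W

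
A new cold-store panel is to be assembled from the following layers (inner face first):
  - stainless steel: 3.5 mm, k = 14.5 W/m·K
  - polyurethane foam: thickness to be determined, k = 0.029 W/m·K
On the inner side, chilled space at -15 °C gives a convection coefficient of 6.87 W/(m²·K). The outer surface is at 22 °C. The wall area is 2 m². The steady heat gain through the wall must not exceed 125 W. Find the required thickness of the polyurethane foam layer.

Using the resistance-network approach (series):
R_inner film = 1/(h_i·A) = 1/(6.87×2) = 0.07278 K/W
R_stainless steel = L/(kA) = 0.0035/(14.5×2) = 1.207×10^-4 K/W
Sum of the known resistances R_other = 0.0729 K/W
Required total resistance R_tot = ΔT/Q_allow = 37/125 = 0.296 K/W
R_polyurethane foam = R_tot − R_other = 0.2231 K/W
L = R·k·A = 0.2231×0.029×2

L ≈ 12.9 mm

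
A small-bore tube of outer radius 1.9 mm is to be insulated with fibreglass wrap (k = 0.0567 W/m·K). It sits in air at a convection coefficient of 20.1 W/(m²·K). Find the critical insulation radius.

For a cylinder r_cr = k/h = 0.0567/20.1
r_cr = 2.82 mm; since the bare radius (1.9 mm) is below r_cr, adding a thin layer of insulation will *increase* heat loss.

r_cr ≈ 2.82 mm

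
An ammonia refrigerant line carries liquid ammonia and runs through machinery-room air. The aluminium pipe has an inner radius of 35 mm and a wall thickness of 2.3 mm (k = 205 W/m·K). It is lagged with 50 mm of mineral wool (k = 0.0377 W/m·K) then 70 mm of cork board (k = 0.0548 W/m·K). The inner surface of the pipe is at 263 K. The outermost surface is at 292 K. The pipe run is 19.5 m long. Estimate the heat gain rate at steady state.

Per-layer cylindrical resistances, series-summed:
R_aluminium pipe wall = ln(37.3/35)/(2π×205×19.5) = 2.534×10^-6 K/W
R_mineral wool = ln(87.3/37.3)/(2π×0.0377×19.5) = 0.1841 K/W
R_cork board = ln(157.3/87.3)/(2π×0.0548×19.5) = 0.0877 K/W
R_total = 0.2718 K/W
Q = ΔT/R_total = 29/0.2718

Q ≈ 107 W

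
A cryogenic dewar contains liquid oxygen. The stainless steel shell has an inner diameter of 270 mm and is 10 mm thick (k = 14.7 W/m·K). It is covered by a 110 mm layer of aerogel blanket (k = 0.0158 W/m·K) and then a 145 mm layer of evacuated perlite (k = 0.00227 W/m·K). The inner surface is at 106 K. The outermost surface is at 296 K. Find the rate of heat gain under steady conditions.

Radial (spherical) resistances in series:
R_stainless steel shell = (1/0.135 − 1/0.145)/(4π×14.7) = 0.002765 K/W
R_aerogel blanket = (1/0.145 − 1/0.255)/(4π×0.0158) = 14.98 K/W
R_evacuated perlite = (1/0.255 − 1/0.4)/(4π×0.00227) = 49.83 K/W
R_total = 64.82 K/W
Q = ΔT/R_total = 190/64.82

Q ≈ 2.93 W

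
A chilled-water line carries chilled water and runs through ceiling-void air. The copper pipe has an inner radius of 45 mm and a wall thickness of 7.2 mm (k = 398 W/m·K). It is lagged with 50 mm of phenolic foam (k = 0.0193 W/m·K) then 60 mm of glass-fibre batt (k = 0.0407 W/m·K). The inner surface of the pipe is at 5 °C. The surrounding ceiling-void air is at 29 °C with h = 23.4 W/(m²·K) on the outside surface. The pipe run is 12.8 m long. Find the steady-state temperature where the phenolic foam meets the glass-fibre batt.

T ≈ 23 °C

Cylindrical conduction, so R = ln(r₂/r₁)/(2πkL) per layer, in series:
R_copper pipe wall = ln(52.2/45)/(2π×398×12.8) = 4.637×10^-6 K/W
R_phenolic foam = ln(102.2/52.2)/(2π×0.0193×12.8) = 0.4328 K/W
R_glass-fibre batt = ln(162.2/102.2)/(2π×0.0407×12.8) = 0.1411 K/W
R_outer film = 1/(h_o·2πr_oL) = 1/(23.4×2π×0.1622×12.8) = 0.003276 K/W
R_total = 0.5772 K/W
Q = ΔT/R_total = 24/0.5772
Q = 41.6 W
T_interface = T_inner + Q·ΣR(inner→interface) = 5 + 41.6×0.4328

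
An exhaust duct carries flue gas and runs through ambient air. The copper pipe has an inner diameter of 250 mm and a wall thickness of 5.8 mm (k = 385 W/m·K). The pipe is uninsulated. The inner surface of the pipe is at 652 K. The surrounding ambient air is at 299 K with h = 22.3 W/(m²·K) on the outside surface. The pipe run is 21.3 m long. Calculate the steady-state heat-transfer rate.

Q ≈ 138000 W

For a radial system each layer contributes R = ln(r_out/r_in)/(2πkL); films add R = 1/(hA).
R_copper pipe wall = ln(130.8/125)/(2π×385×21.3) = 8.803×10^-7 K/W
R_outer film = 1/(h_o·2πr_oL) = 1/(22.3×2π×0.1308×21.3) = 0.002562 K/W
R_total = 0.002563 K/W
Q = ΔT/R_total = 353/0.002563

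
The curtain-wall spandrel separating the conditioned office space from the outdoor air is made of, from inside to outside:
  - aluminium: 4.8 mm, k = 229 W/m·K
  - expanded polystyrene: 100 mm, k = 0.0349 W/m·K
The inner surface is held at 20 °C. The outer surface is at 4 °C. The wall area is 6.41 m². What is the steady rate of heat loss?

Q ≈ 35.8 W

Series thermal resistances:
R_aluminium = L/(kA) = 0.0048/(229×6.41) = 3.27×10^-6 K/W
R_expanded polystyrene = L/(kA) = 0.1/(0.0349×6.41) = 0.447 K/W
R_total = 0.447 K/W
Q = ΔT / R_total = 16 / 0.447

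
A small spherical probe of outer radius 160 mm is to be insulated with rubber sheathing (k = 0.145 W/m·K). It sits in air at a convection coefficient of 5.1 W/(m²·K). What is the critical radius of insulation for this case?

For a sphere r_cr = 2k/h = 2×0.145/5.1
r_cr = 56.9 mm; since the bare radius (160 mm) is above r_cr, any added insulation will reduce heat loss.

r_cr ≈ 56.9 mm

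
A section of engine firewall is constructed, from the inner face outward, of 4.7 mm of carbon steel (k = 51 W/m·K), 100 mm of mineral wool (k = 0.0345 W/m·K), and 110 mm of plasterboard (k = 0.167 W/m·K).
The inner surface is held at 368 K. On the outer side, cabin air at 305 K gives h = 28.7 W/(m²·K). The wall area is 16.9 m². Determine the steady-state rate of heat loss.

Using the resistance-network approach (series):
R_carbon steel = L/(kA) = 0.0047/(51×16.9) = 5.453×10^-6 K/W
R_mineral wool = L/(kA) = 0.1/(0.0345×16.9) = 0.1715 K/W
R_plasterboard = L/(kA) = 0.11/(0.167×16.9) = 0.03898 K/W
R_outer film = 1/(h_o·A) = 1/(28.7×16.9) = 0.002062 K/W
R_total = 0.2126 K/W
Q = ΔT / R_total = 63 / 0.2126

Q ≈ 296 W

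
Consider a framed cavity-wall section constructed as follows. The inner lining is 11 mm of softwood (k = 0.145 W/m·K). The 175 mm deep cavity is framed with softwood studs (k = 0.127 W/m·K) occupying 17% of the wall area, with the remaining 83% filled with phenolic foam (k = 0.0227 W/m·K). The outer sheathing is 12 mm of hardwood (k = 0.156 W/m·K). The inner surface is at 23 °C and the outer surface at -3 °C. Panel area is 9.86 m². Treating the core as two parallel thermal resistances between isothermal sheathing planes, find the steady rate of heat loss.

Q ≈ 57.2 W

Sheathing layers in series; stud and cavity paths in parallel between them.
R_inner = 0.011/(0.145×9.86) = 0.007694 K/W
R_stud  = 0.175/(0.127×0.17×9.86) = 0.8221 K/W
R_cav   = 0.175/(0.0227×0.83×9.86) = 0.942 K/W
1/R_core = 1/R_stud + 1/R_cav → R_core = 0.439 K/W
R_outer = 0.012/(0.156×9.86) = 0.007802 K/W
R_total = 0.4545 K/W
Q = ΔT/R_total = 26/0.4545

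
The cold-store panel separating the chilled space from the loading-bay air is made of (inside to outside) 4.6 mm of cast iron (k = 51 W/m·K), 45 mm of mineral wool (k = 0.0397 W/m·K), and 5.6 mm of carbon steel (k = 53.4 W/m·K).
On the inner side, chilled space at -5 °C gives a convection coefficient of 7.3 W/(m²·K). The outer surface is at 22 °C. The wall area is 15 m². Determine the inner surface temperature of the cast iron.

T ≈ -2.09 °C

Using the resistance-network approach (series):
R_inner film = 1/(h_i·A) = 1/(7.3×15) = 0.009132 K/W
R_cast iron = L/(kA) = 0.0046/(51×15) = 6.013×10^-6 K/W
R_mineral wool = L/(kA) = 0.045/(0.0397×15) = 0.07557 K/W
R_carbon steel = L/(kA) = 0.0056/(53.4×15) = 6.991×10^-6 K/W
R_total = 0.08471 K/W;  Q = ΔT/R_total = 27/0.08471 = 318.7 W
T_interface = T_inner + Q·ΣR(inner→interface) = -5 + 319×0.009132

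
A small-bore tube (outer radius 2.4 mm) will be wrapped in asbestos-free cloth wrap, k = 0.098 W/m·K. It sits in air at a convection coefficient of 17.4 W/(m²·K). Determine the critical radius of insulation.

r_cr ≈ 5.63 mm

For a cylinder r_cr = k/h = 0.098/17.4
r_cr = 5.63 mm; since the bare radius (2.4 mm) is below r_cr, adding a thin layer of insulation will *increase* heat loss.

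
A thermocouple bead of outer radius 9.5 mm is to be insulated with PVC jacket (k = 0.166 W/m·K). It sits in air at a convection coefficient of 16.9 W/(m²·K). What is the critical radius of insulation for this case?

For a sphere r_cr = 2k/h = 2×0.166/16.9
r_cr = 19.6 mm; since the bare radius (9.5 mm) is below r_cr, adding a thin layer of insulation will *increase* heat loss.

r_cr ≈ 19.6 mm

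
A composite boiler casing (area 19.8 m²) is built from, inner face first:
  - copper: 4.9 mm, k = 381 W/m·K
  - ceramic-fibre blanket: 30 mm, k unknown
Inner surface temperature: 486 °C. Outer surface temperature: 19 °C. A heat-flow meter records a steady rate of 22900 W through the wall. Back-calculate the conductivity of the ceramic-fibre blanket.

k ≈ 0.0743 W/(m·K)

Thermal resistances in series:
R_copper = L/(kA) = 0.0049/(381×19.8) = 6.495×10^-7 K/W
Sum of known resistances R_other = 6.495×10^-7 K/W
Total R = ΔT/Q = 467/22900 = 0.02039 K/W
R_ceramic-fibre blanket = R_total − R_other = 0.02039 K/W
k = L/(R·A) = 0.03/(0.02039×19.8)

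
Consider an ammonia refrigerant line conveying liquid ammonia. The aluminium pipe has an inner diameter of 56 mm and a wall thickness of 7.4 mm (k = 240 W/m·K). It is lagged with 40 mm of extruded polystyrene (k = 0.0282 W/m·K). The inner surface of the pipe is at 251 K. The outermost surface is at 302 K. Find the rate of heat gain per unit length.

q′ ≈ 12 W/m

Cylindrical conduction, so R = ln(r₂/r₁)/(2πkL) per layer, in series:
R_aluminium pipe wall = ln(35.4/28)/(2π×240×1) = 1.555×10^-4 K/W
R_extruded polystyrene = ln(75.4/35.4)/(2π×0.0282×1) = 4.267 K/W
R_total = 4.267 K/W
Q = ΔT/R_total = 51/4.267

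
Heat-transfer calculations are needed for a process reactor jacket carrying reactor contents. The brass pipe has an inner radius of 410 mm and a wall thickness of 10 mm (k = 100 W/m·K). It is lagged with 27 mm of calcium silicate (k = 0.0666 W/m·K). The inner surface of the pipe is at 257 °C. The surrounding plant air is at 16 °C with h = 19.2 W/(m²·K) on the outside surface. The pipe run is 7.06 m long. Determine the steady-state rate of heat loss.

Treating each annulus and film as a series resistance:
R_brass pipe wall = ln(420/410)/(2π×100×7.06) = 5.432×10^-6 K/W
R_calcium silicate = ln(447/420)/(2π×0.0666×7.06) = 0.02109 K/W
R_outer film = 1/(h_o·2πr_oL) = 1/(19.2×2π×0.447×7.06) = 0.002627 K/W
R_total = 0.02372 K/W
Q = ΔT/R_total = 241/0.02372

Q ≈ 10200 W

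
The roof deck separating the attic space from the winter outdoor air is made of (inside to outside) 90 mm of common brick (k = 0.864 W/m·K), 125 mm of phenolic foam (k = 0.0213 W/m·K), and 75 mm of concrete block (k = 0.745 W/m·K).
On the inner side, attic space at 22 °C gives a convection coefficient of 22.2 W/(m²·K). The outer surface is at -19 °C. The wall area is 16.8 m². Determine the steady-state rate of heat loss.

Series thermal resistances:
R_inner film = 1/(h_i·A) = 1/(22.2×16.8) = 0.002681 K/W
R_common brick = L/(kA) = 0.09/(0.864×16.8) = 0.0062 K/W
R_phenolic foam = L/(kA) = 0.125/(0.0213×16.8) = 0.3493 K/W
R_concrete block = L/(kA) = 0.075/(0.745×16.8) = 0.005992 K/W
R_total = 0.3642 K/W
Q = ΔT / R_total = 41 / 0.3642

Q ≈ 113 W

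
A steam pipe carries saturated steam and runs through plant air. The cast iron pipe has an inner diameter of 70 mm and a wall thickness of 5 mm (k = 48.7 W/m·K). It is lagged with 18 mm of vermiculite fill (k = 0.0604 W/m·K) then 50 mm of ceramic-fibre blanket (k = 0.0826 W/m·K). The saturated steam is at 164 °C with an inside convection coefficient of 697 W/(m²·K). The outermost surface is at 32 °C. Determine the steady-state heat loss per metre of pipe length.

q′ ≈ 60.4 W/m

Treating each annulus and film as a series resistance:
R_inner film = 1/(h_i·2πr₁L) = 1/(697×2π×0.035×1) = 0.006524 K/W
R_cast iron pipe wall = ln(40/35)/(2π×48.7×1) = 4.364×10^-4 K/W
R_vermiculite fill = ln(58/40)/(2π×0.0604×1) = 0.9791 K/W
R_ceramic-fibre blanket = ln(108/58)/(2π×0.0826×1) = 1.198 K/W
R_total = 2.184 K/W
Q = ΔT/R_total = 132/2.184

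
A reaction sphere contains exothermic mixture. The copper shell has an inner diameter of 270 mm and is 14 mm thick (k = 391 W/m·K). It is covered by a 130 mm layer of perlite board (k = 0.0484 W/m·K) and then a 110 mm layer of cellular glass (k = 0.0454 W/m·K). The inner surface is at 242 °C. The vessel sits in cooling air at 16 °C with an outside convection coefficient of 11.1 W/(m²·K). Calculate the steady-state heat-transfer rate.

Q ≈ 32.4 W

Radial (spherical) resistances in series:
R_copper shell = (1/0.135 − 1/0.149)/(4π×391) = 1.417×10^-4 K/W
R_perlite board = (1/0.149 − 1/0.279)/(4π×0.0484) = 5.142 K/W
R_cellular glass = (1/0.279 − 1/0.389)/(4π×0.0454) = 1.777 K/W
R_outer film = 1/(h·4πr_o²) = 1/(11.1×4π×0.389²) = 0.04738 K/W
R_total = 6.966 K/W
Q = ΔT/R_total = 226/6.966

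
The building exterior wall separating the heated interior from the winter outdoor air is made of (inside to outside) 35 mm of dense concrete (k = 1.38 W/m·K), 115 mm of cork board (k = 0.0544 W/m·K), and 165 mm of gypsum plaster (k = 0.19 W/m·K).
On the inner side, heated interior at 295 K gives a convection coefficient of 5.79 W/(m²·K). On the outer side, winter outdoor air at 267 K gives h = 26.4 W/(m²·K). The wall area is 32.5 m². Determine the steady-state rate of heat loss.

Treating each layer as a thermal resistance in series:
R_inner film = 1/(h_i·A) = 1/(5.79×32.5) = 0.005314 K/W
R_dense concrete = L/(kA) = 0.035/(1.38×32.5) = 7.804×10^-4 K/W
R_cork board = L/(kA) = 0.115/(0.0544×32.5) = 0.06505 K/W
R_gypsum plaster = L/(kA) = 0.165/(0.19×32.5) = 0.02672 K/W
R_outer film = 1/(h_o·A) = 1/(26.4×32.5) = 0.001166 K/W
R_total = 0.09903 K/W
Q = ΔT / R_total = 28 / 0.09903

Q ≈ 283 W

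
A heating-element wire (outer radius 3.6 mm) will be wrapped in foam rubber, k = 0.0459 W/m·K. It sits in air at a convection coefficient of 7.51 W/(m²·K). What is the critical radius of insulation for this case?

r_cr ≈ 6.11 mm

For a cylinder r_cr = k/h = 0.0459/7.51
r_cr = 6.11 mm; since the bare radius (3.6 mm) is below r_cr, adding a thin layer of insulation will *increase* heat loss.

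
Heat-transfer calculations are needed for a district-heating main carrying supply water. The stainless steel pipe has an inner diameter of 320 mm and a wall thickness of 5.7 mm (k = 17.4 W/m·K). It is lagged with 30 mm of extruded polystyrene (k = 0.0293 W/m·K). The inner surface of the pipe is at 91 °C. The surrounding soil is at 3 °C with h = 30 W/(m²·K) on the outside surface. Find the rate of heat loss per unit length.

q′ ≈ 94.5 W/m

Per-layer cylindrical resistances, series-summed:
R_stainless steel pipe wall = ln(165.7/160)/(2π×17.4×1) = 3.202×10^-4 K/W
R_extruded polystyrene = ln(195.7/165.7)/(2π×0.0293×1) = 0.9039 K/W
R_outer film = 1/(h_o·2πr_oL) = 1/(30×2π×0.1957×1) = 0.02711 K/W
R_total = 0.9313 K/W
Q = ΔT/R_total = 88/0.9313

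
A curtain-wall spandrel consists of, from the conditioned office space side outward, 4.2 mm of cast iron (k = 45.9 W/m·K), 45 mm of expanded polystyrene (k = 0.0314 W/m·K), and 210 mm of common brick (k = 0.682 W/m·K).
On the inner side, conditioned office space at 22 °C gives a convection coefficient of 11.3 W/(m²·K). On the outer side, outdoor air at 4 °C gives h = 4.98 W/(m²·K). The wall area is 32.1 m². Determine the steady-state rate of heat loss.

Q ≈ 285 W

Treating each layer as a thermal resistance in series:
R_inner film = 1/(h_i·A) = 1/(11.3×32.1) = 0.002757 K/W
R_cast iron = L/(kA) = 0.0042/(45.9×32.1) = 2.851×10^-6 K/W
R_expanded polystyrene = L/(kA) = 0.045/(0.0314×32.1) = 0.04465 K/W
R_common brick = L/(kA) = 0.21/(0.682×32.1) = 0.009592 K/W
R_outer film = 1/(h_o·A) = 1/(4.98×32.1) = 0.006256 K/W
R_total = 0.06325 K/W
Q = ΔT / R_total = 18 / 0.06325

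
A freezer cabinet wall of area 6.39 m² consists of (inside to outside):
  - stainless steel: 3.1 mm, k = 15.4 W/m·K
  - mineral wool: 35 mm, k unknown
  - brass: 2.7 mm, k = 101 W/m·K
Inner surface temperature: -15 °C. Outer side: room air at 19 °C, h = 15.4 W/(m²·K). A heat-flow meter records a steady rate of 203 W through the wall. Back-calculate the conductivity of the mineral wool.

k ≈ 0.0348 W/(m·K)

Treating each layer as a thermal resistance in series:
R_stainless steel = L/(kA) = 0.0031/(15.4×6.39) = 3.15×10^-5 K/W
R_brass = L/(kA) = 0.0027/(101×6.39) = 4.184×10^-6 K/W
R_outer film = 1/(h_o·A) = 1/(15.4×6.39) = 0.01016 K/W
Sum of known resistances R_other = 0.0102 K/W
Total R = ΔT/Q = 34/203 = 0.1675 K/W
R_mineral wool = R_total − R_other = 0.1573 K/W
k = L/(R·A) = 0.035/(0.1573×6.39)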